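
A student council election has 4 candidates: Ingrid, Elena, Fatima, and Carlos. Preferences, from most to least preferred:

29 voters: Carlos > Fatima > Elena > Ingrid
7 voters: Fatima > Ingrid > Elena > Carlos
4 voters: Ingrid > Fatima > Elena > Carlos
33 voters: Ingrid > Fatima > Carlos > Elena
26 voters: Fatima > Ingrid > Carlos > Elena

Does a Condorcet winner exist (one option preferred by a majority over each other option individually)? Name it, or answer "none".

Fatima vs Ingrid: 62–37 for Fatima.
Fatima vs Elena: 99–0 for Fatima.
Fatima vs Carlos: 70–29 for Fatima.
Fatima beats every other option head-to-head.

Fatima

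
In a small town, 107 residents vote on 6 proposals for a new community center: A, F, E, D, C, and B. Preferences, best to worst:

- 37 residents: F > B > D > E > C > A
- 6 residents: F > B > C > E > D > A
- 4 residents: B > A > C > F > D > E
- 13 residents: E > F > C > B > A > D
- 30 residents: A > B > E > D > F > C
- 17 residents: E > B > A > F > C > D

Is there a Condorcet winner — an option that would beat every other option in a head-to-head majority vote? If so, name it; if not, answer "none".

none

Checking pairwise contests:
F beats A 56–51.
E beats F 60–47.
B beats E 77–30.
A beats D 64–43.
F beats C 103–4.
F beats B 56–51.
Every option loses at least one head-to-head, so there is no Condorcet winner.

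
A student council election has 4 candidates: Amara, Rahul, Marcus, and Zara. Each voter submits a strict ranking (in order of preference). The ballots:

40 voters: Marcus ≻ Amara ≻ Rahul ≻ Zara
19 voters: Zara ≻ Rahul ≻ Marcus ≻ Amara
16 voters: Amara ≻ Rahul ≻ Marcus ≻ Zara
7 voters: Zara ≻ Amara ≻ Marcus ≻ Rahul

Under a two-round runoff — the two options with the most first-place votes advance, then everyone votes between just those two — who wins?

Marcus

Round 1 first-place votes: Amara 16, Rahul 0, Marcus 40, Zara 26.
Marcus and Zara advance.
Runoff: Marcus is preferred to Zara by 56 voters; Zara by 26.
Marcus wins the runoff.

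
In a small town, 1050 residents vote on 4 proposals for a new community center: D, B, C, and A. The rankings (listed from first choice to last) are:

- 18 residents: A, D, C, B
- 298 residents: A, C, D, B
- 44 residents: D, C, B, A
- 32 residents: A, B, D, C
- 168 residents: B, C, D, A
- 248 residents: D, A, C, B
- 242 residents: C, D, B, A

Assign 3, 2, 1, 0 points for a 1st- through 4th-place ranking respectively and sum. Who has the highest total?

D: 18·2 + 298·1 + 44·3 + 32·1 + 168·1 + 248·3 + 242·2 = 1894
B: 18·0 + 298·0 + 44·1 + 32·2 + 168·3 + 248·0 + 242·1 = 854
C: 18·1 + 298·2 + 44·2 + 32·0 + 168·2 + 248·1 + 242·3 = 2012
A: 18·3 + 298·3 + 44·0 + 32·3 + 168·0 + 248·2 + 242·0 = 1540
C has the highest Borda score (2012).

C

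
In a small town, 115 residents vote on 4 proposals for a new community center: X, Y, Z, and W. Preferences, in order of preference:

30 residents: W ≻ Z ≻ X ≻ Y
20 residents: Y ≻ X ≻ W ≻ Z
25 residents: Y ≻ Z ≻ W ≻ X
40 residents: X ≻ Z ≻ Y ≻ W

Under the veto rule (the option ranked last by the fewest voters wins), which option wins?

Last-place votes: X 25, Y 30, Z 20, W 40.
Z is ranked last by the fewest voters, so Z wins.

Z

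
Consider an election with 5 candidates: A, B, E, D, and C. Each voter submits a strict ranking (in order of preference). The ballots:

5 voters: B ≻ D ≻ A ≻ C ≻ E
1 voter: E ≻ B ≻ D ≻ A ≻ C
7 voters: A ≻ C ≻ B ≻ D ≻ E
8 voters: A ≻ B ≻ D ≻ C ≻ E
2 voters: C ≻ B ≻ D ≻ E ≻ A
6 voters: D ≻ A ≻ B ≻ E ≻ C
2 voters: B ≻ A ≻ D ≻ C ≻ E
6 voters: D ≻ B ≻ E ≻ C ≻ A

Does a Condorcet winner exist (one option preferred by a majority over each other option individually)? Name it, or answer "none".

none

Checking pairwise contests:
D beats A 20–17.
A beats B 21–16.
A beats E 28–9.
B beats D 25–12.
A beats C 29–8.
Every option loses at least one head-to-head, so there is no Condorcet winner.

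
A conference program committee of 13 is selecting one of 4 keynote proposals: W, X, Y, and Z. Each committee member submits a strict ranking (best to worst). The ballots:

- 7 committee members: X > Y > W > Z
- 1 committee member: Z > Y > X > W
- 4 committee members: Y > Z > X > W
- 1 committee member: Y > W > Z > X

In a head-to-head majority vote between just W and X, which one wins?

X

Voters preferring W to X: 1; preferring X to W: 12.
X wins the head-to-head.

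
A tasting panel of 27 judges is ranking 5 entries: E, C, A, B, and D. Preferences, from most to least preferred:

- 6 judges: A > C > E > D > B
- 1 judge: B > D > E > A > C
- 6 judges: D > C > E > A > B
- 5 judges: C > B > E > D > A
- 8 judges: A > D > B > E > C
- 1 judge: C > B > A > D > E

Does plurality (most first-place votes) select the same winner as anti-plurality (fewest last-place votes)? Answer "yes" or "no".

no

Plurality — first-place votes: E 0, C 6, A 14, B 1, D 6. Winner: A.
Anti-plurality — last-place votes: E 1, C 9, A 5, B 12, D 0. Winner: D.
The two methods disagree.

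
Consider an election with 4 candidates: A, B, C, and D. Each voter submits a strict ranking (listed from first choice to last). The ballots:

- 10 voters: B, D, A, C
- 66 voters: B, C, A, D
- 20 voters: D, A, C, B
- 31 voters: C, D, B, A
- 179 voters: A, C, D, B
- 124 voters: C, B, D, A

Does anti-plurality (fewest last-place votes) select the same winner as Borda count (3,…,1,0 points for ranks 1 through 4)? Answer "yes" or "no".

Anti-plurality — last-place votes: A 155, B 199, C 10, D 66. Winner: C.
Borda — scores: A 653, B 507, C 975, D 445. Winner: C.
The two methods agree.

yes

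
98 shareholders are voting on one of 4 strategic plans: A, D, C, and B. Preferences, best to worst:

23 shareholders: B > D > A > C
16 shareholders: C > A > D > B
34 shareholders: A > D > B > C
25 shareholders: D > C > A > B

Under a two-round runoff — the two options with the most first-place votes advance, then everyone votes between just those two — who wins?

Round 1 first-place votes: A 34, D 25, C 16, B 23.
A and D advance.
Runoff: A is preferred to D by 50 voters; D by 48.
A wins the runoff.

A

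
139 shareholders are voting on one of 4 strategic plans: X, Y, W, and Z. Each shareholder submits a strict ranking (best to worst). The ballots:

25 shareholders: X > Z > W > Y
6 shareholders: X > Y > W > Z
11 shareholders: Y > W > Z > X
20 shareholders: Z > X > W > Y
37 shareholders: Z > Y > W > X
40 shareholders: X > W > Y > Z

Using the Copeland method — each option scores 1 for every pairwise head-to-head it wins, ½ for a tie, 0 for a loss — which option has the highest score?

X: beats Y, W, and Z → score 3.
Y: loses to X, W, and Z → score 0.
W: beats Y; loses to X and Z → score 1.
Z: beats Y and W; loses to X → score 2.
X has the best pairwise record.

X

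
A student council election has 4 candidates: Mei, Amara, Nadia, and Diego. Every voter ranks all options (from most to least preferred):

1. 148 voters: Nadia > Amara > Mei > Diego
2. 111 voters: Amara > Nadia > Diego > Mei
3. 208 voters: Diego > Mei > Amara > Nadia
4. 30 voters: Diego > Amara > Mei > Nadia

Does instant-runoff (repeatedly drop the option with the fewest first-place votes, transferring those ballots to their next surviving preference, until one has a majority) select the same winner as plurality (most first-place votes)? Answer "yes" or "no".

no

Instant-runoff — R1 Mei 0, Amara 111, Nadia 148, Diego 238 (Mei out); R2 Amara 111, Nadia 148, Diego 238 (Amara out); R3 Nadia 259, Diego 238 (Nadia winner). Winner: Nadia.
Plurality — first-place votes: Mei 0, Amara 111, Nadia 148, Diego 238. Winner: Diego.
The two methods disagree.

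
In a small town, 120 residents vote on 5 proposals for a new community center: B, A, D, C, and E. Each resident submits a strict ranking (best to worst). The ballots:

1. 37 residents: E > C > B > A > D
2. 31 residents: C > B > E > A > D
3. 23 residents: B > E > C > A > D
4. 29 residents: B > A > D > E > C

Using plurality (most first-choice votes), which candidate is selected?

First-place votes: B 52, A 0, D 0, C 31, E 37.
B has the most first-place votes.

B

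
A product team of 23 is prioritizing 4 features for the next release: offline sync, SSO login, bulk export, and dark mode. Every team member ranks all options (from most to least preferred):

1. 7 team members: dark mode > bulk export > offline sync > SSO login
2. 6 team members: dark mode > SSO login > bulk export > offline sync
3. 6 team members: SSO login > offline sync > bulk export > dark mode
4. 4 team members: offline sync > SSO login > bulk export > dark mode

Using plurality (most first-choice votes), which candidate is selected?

dark mode

First-place votes: offline sync 4, SSO login 6, bulk export 0, dark mode 13.
dark mode has the most first-place votes.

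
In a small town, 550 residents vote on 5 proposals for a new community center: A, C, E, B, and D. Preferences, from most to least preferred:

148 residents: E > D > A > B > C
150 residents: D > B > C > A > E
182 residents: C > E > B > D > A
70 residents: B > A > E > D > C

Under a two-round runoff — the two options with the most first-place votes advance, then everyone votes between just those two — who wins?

Round 1 first-place votes: A 0, C 182, E 148, B 70, D 150.
C and D advance.
Runoff: C is preferred to D by 182 voters; D by 368.
D wins the runoff.

D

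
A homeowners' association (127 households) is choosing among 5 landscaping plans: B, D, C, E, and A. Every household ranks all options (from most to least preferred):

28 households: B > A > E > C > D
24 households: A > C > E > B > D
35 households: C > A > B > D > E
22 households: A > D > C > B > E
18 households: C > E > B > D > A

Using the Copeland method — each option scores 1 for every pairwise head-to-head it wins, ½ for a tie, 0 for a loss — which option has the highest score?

B: beats D and E; loses to C and A → score 2.
D: loses to B, C, E, and A → score 0.
C: beats B, D, and E; loses to A → score 3.
E: beats D; loses to B, C, and A → score 1.
A: beats B, D, C, and E → score 4.
A has the best pairwise record.

A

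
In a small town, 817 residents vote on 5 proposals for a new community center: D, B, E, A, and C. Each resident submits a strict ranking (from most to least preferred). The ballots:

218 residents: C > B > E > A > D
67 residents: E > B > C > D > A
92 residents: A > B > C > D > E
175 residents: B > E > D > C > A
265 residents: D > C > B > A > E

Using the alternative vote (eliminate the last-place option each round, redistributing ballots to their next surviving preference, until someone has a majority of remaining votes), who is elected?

Round 1: D 265, B 175, E 67, A 92, C 218. Eliminate E.
Round 2: D 265, B 242, A 92, C 218. Eliminate A.
Round 3: D 265, B 334, C 218. Eliminate C.
Round 4: D 265, B 552. B has a majority.

B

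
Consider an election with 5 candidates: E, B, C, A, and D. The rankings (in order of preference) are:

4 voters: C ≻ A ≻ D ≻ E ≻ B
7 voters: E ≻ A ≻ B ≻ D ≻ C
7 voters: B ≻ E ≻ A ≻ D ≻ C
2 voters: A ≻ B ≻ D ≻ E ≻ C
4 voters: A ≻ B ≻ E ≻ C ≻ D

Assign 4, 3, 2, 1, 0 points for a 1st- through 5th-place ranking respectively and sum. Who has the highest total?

A

E: 4·1 + 7·4 + 7·3 + 2·1 + 4·2 = 63
B: 4·0 + 7·2 + 7·4 + 2·3 + 4·3 = 60
C: 4·4 + 7·0 + 7·0 + 2·0 + 4·1 = 20
A: 4·3 + 7·3 + 7·2 + 2·4 + 4·4 = 71
D: 4·2 + 7·1 + 7·1 + 2·2 + 4·0 = 26
A has the highest Borda score (71).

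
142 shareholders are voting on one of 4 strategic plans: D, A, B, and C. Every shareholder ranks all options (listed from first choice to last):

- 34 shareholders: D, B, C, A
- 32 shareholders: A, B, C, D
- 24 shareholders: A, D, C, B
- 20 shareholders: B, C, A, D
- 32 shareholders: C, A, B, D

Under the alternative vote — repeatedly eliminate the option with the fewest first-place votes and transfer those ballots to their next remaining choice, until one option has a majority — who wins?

Round 1: D 34, A 56, B 20, C 32. Eliminate B.
Round 2: D 34, A 56, C 52. Eliminate D.
Round 3: A 56, C 86. C has a majority.

C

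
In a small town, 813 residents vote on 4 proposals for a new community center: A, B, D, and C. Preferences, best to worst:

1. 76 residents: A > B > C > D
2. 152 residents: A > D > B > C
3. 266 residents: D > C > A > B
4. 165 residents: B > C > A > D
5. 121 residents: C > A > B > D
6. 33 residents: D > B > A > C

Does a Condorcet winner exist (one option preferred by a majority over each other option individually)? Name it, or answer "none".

Checking pairwise contests:
C beats A 552–261.
A beats B 615–198.
A beats D 514–299.
B beats C 426–387.
Every option loses at least one head-to-head, so there is no Condorcet winner.

none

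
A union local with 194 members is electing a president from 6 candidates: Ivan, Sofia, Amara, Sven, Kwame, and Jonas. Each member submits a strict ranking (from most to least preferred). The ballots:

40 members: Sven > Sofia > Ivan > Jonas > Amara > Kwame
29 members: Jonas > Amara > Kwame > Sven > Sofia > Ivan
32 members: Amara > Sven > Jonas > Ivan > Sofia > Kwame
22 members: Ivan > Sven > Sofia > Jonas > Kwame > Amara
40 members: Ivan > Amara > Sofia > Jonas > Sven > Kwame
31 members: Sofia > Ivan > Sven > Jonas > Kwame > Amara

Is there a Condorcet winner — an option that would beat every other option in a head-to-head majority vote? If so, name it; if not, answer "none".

Checking pairwise contests:
Sofia beats Ivan 100–94.
Amara beats Sofia 101–93.
Ivan beats Amara 133–61.
Amara beats Sven 101–93.
Ivan beats Kwame 165–29.
Ivan beats Jonas 133–61.
Every option loses at least one head-to-head, so there is no Condorcet winner.

none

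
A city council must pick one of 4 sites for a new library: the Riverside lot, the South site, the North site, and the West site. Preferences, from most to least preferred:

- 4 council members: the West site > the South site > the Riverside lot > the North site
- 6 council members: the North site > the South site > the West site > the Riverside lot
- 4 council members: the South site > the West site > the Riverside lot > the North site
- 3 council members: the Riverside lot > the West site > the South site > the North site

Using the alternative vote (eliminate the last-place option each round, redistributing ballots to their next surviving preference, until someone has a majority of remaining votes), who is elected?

Round 1: the Riverside lot 3, the South site 4, the North site 6, the West site 4. Eliminate the Riverside lot.
Round 2: the South site 4, the North site 6, the West site 7. Eliminate the South site.
Round 3: the North site 6, the West site 11. The West site has a majority.

the West site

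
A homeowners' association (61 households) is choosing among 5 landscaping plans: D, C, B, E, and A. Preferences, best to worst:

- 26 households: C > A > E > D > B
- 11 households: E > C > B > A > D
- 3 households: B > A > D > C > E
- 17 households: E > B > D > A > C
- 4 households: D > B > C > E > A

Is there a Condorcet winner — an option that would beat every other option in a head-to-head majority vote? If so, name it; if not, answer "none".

C

C vs D: 37–24 for C.
C vs B: 37–24 for C.
C vs E: 33–28 for C.
C vs A: 41–20 for C.
C beats every other option head-to-head.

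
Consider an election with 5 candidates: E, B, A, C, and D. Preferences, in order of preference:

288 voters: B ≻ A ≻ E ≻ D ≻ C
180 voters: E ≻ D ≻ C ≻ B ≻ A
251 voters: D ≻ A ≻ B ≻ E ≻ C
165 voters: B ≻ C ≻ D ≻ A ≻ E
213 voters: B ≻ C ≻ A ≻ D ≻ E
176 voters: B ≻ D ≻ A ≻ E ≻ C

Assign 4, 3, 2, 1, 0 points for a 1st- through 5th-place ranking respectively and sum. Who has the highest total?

B

E: 288·2 + 180·4 + 251·1 + 165·0 + 213·0 + 176·1 = 1723
B: 288·4 + 180·1 + 251·2 + 165·4 + 213·4 + 176·4 = 4050
A: 288·3 + 180·0 + 251·3 + 165·1 + 213·2 + 176·2 = 2560
C: 288·0 + 180·2 + 251·0 + 165·3 + 213·3 + 176·0 = 1494
D: 288·1 + 180·3 + 251·4 + 165·2 + 213·1 + 176·3 = 2903
B has the highest Borda score (4050).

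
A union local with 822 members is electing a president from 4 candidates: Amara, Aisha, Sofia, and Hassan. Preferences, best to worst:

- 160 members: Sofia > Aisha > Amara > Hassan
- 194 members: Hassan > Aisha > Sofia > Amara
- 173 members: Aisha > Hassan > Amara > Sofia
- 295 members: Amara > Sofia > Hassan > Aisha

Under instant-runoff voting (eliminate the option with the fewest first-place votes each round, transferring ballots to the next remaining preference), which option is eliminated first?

Sofia

Round 1: Amara 295, Aisha 173, Sofia 160, Hassan 194. Eliminate Sofia.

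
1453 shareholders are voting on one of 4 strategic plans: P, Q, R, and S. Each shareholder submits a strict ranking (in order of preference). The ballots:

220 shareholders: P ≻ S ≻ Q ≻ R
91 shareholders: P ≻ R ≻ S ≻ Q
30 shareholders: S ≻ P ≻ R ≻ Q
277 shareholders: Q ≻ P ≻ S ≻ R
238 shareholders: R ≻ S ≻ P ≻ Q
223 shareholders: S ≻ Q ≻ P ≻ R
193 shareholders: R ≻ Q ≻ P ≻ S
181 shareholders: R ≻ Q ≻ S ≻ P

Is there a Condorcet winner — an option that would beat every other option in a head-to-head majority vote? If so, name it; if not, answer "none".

none

Checking pairwise contests:
Q beats P 874–579.
R beats Q 733–720.
P beats R 841–612.
P beats S 781–672.
Every option loses at least one head-to-head, so there is no Condorcet winner.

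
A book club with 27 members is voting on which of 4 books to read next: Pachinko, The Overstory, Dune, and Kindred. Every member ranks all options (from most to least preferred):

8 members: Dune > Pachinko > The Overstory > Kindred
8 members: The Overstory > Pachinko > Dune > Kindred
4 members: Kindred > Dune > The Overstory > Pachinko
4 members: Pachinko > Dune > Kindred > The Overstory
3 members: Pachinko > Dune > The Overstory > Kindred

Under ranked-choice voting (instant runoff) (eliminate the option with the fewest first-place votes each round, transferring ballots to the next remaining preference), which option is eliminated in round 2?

Pachinko

Round 1: Pachinko 7, The Overstory 8, Dune 8, Kindred 4. Eliminate Kindred.
Round 2: Pachinko 7, The Overstory 8, Dune 12. Eliminate Pachinko.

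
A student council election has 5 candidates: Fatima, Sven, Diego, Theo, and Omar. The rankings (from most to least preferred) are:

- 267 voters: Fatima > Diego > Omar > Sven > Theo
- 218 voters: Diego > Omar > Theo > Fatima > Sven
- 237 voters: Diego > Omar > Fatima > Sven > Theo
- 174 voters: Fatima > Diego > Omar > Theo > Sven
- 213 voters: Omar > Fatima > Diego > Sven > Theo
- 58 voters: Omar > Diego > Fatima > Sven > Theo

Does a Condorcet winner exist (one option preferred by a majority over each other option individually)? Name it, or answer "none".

Checking pairwise contests:
Omar beats Fatima 726–441.
Fatima beats Sven 1167–0.
Fatima beats Diego 654–513.
Fatima beats Theo 949–218.
Diego beats Omar 896–271.
Every option loses at least one head-to-head, so there is no Condorcet winner.

none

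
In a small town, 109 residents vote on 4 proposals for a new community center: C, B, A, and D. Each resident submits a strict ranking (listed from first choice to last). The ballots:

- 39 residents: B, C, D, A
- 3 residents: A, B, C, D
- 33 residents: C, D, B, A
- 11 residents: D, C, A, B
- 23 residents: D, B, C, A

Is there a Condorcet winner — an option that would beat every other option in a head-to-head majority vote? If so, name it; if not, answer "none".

Checking pairwise contests:
B beats C 65–44.
D beats B 67–42.
C beats A 106–3.
C beats D 75–34.
Every option loses at least one head-to-head, so there is no Condorcet winner.

none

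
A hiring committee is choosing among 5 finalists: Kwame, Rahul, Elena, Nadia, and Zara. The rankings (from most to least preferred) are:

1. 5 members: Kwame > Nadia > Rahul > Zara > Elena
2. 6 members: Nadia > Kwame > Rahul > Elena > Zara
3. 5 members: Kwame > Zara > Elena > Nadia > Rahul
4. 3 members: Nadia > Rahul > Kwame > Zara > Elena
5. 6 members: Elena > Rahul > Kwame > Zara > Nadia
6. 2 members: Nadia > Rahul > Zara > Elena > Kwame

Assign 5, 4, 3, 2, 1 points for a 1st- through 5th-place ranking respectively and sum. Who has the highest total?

Kwame

Kwame: 5·5 + 6·4 + 5·5 + 3·3 + 6·3 + 2·1 = 103
Rahul: 5·3 + 6·3 + 5·1 + 3·4 + 6·4 + 2·4 = 82
Elena: 5·1 + 6·2 + 5·3 + 3·1 + 6·5 + 2·2 = 69
Nadia: 5·4 + 6·5 + 5·2 + 3·5 + 6·1 + 2·5 = 91
Zara: 5·2 + 6·1 + 5·4 + 3·2 + 6·2 + 2·3 = 60
Kwame has the highest Borda score (103).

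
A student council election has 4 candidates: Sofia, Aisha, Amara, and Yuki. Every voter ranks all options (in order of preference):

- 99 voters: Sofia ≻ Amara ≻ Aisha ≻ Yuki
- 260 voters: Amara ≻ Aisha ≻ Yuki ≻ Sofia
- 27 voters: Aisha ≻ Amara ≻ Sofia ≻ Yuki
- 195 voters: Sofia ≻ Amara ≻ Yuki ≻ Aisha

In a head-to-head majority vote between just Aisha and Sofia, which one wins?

Voters preferring Aisha to Sofia: 287; preferring Sofia to Aisha: 294.
Sofia wins the head-to-head.

Sofia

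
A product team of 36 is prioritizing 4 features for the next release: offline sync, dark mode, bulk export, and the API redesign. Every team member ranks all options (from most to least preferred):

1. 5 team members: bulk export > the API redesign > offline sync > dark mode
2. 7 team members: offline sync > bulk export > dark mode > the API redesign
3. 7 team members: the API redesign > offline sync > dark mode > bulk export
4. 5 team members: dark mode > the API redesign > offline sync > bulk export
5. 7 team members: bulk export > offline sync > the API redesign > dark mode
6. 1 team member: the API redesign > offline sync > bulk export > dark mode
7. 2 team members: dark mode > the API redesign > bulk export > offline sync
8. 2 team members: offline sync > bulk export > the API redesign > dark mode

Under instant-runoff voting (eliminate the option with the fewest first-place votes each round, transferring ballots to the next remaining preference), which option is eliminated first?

Round 1: offline sync 9, dark mode 7, bulk export 12, the API redesign 8. Eliminate dark mode.

dark mode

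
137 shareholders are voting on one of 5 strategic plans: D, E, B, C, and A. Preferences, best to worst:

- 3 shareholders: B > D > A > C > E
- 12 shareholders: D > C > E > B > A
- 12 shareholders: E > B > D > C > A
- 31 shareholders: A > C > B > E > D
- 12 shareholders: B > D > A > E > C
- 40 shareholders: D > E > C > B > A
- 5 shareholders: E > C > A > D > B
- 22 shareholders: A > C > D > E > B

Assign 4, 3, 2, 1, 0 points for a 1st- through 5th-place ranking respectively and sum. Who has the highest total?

D: 3·3 + 12·4 + 12·2 + 31·0 + 12·3 + 40·4 + 5·1 + 22·2 = 326
E: 3·0 + 12·2 + 12·4 + 31·1 + 12·1 + 40·3 + 5·4 + 22·1 = 277
B: 3·4 + 12·1 + 12·3 + 31·2 + 12·4 + 40·1 + 5·0 + 22·0 = 210
C: 3·1 + 12·3 + 12·1 + 31·3 + 12·0 + 40·2 + 5·3 + 22·3 = 305
A: 3·2 + 12·0 + 12·0 + 31·4 + 12·2 + 40·0 + 5·2 + 22·4 = 252
D has the highest Borda score (326).

D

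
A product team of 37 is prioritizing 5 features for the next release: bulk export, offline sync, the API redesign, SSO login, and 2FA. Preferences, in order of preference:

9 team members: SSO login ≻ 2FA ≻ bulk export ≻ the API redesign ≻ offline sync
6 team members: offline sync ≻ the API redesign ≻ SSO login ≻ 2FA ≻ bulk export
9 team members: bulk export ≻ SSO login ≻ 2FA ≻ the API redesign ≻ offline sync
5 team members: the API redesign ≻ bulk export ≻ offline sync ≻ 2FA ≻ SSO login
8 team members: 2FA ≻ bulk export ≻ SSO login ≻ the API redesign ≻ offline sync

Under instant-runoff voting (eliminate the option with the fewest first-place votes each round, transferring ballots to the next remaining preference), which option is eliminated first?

Round 1: bulk export 9, offline sync 6, the API redesign 5, SSO login 9, 2FA 8. Eliminate the API redesign.

the API redesign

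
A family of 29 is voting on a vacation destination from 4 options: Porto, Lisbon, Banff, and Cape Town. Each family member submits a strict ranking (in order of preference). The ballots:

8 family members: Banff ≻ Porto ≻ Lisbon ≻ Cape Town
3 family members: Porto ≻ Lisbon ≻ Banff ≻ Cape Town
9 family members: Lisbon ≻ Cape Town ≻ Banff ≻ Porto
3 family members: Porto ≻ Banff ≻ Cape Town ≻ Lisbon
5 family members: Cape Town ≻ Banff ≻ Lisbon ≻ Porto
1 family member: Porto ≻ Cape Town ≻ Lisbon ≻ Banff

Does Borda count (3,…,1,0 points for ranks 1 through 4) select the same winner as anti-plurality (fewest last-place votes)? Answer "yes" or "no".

yes

Borda — scores: Porto 37, Lisbon 47, Banff 52, Cape Town 38. Winner: Banff.
Anti-plurality — last-place votes: Porto 14, Lisbon 3, Banff 1, Cape Town 11. Winner: Banff.
The two methods agree.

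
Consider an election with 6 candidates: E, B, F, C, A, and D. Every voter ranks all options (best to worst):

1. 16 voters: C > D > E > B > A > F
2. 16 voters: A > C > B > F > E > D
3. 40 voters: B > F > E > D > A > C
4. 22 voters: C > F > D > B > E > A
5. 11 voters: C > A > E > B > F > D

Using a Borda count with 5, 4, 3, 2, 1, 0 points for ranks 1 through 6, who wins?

B

E: 16·3 + 16·1 + 40·3 + 22·1 + 11·3 = 239
B: 16·2 + 16·3 + 40·5 + 22·2 + 11·2 = 346
F: 16·0 + 16·2 + 40·4 + 22·4 + 11·1 = 291
C: 16·5 + 16·4 + 40·0 + 22·5 + 11·5 = 309
A: 16·1 + 16·5 + 40·1 + 22·0 + 11·4 = 180
D: 16·4 + 16·0 + 40·2 + 22·3 + 11·0 = 210
B has the highest Borda score (346).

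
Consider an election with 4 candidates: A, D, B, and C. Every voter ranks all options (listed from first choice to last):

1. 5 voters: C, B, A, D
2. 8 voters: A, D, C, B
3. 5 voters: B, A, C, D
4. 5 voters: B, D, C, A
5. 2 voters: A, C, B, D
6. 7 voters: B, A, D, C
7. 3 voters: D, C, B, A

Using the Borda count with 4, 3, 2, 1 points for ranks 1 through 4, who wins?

B

A: 5·2 + 8·4 + 5·3 + 5·1 + 2·4 + 7·3 + 3·1 = 94
D: 5·1 + 8·3 + 5·1 + 5·3 + 2·1 + 7·2 + 3·4 = 77
B: 5·3 + 8·1 + 5·4 + 5·4 + 2·2 + 7·4 + 3·2 = 101
C: 5·4 + 8·2 + 5·2 + 5·2 + 2·3 + 7·1 + 3·3 = 78
B has the highest Borda score (101).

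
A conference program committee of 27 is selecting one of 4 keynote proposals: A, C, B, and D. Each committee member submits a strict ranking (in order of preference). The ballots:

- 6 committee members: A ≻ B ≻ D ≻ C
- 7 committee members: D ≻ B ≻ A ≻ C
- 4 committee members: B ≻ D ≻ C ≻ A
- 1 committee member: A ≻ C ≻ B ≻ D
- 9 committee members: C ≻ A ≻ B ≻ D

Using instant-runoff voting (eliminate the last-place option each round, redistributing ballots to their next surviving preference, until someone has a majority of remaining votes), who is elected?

D

Round 1: A 7, C 9, B 4, D 7. Eliminate B.
Round 2: A 7, C 9, D 11. Eliminate A.
Round 3: C 10, D 17. D has a majority.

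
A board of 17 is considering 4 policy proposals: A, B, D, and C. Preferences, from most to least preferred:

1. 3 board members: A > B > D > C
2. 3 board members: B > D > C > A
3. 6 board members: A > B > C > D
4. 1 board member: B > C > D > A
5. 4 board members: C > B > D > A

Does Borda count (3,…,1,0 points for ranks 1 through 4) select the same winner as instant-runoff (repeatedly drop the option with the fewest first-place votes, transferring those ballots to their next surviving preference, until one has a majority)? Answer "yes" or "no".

Borda — scores: A 27, B 38, D 14, C 23. Winner: B.
Instant-runoff — R1 A 9, B 4, D 0, C 4 (A winner). Winner: A.
The two methods disagree.

no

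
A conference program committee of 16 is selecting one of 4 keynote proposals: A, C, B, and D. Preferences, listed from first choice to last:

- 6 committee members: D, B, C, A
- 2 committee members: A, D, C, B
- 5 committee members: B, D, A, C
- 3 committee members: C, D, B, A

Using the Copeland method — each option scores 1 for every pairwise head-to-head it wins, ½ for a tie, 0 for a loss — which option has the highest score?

A: loses to C, B, and D → score 0.
C: beats A; loses to B and D → score 1.
B: beats A and C; loses to D → score 2.
D: beats A, C, and B → score 3.
D has the best pairwise record.

D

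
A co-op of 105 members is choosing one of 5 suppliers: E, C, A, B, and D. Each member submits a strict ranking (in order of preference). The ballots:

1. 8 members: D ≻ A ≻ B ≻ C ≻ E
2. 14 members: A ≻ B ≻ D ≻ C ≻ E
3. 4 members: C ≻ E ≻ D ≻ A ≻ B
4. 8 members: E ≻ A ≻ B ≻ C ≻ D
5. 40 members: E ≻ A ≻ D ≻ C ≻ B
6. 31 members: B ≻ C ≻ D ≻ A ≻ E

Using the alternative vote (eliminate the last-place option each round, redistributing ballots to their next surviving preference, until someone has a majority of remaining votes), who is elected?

B

Round 1: E 48, C 4, A 14, B 31, D 8. Eliminate C.
Round 2: E 52, A 14, B 31, D 8. Eliminate D.
Round 3: E 52, A 22, B 31. Eliminate A.
Round 4: E 52, B 53. B has a majority.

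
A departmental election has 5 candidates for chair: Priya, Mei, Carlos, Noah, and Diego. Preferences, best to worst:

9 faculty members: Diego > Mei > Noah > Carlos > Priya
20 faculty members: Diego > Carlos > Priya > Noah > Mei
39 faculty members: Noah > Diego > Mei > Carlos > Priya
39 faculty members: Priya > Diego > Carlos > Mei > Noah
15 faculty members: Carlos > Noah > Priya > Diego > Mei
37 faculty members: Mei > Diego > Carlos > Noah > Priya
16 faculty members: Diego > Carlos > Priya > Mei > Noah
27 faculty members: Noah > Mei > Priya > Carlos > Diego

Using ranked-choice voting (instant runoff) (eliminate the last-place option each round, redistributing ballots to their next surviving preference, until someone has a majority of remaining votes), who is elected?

Diego

Round 1: Priya 39, Mei 37, Carlos 15, Noah 66, Diego 45. Eliminate Carlos.
Round 2: Priya 39, Mei 37, Noah 81, Diego 45. Eliminate Mei.
Round 3: Priya 39, Noah 81, Diego 82. Eliminate Priya.
Round 4: Noah 81, Diego 121. Diego has a majority.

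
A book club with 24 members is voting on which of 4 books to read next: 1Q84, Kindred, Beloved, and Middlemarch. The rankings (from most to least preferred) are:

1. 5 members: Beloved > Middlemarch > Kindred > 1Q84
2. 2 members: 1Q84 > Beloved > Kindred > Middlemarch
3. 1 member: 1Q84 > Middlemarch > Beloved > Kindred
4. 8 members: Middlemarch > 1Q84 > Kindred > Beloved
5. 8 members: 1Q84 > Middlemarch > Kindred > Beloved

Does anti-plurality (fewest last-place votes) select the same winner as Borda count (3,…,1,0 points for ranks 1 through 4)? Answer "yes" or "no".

no

Anti-plurality — last-place votes: 1Q84 5, Kindred 1, Beloved 16, Middlemarch 2. Winner: Kindred.
Borda — scores: 1Q84 49, Kindred 23, Beloved 20, Middlemarch 52. Winner: Middlemarch.
The two methods disagree.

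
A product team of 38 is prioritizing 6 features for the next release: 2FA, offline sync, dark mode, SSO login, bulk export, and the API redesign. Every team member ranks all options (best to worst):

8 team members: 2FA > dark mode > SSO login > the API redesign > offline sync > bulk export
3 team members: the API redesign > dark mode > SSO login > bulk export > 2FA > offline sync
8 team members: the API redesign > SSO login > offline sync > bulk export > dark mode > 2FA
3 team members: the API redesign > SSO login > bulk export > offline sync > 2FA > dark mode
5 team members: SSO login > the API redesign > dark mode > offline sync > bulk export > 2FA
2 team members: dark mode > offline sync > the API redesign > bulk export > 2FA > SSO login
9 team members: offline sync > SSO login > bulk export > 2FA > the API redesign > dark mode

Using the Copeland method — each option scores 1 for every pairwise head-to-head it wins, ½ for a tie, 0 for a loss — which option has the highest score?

2FA: beats dark mode; loses to offline sync, SSO login, bulk export, and the API redesign → score 1.
offline sync: beats 2FA, dark mode, and bulk export; loses to SSO login and the API redesign → score 3.
dark mode: loses to 2FA, offline sync, SSO login, bulk export, and the API redesign → score 0.
SSO login: beats 2FA, offline sync, dark mode, bulk export, and the API redesign → score 5.
bulk export: beats 2FA and dark mode; loses to offline sync, SSO login, and the API redesign → score 2.
the API redesign: beats 2FA, offline sync, dark mode, and bulk export; loses to SSO login → score 4.
SSO login has the best pairwise record.

SSO login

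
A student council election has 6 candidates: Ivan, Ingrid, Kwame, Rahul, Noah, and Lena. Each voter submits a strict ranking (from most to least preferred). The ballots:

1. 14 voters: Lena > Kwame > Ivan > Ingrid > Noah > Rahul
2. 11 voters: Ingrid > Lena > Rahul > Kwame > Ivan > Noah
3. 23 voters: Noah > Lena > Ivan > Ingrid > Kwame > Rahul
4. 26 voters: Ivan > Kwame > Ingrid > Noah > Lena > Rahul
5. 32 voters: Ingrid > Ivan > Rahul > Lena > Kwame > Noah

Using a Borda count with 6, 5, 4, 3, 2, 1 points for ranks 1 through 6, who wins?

Ivan

Ivan: 14·4 + 11·2 + 23·4 + 26·6 + 32·5 = 486
Ingrid: 14·3 + 11·6 + 23·3 + 26·4 + 32·6 = 473
Kwame: 14·5 + 11·3 + 23·2 + 26·5 + 32·2 = 343
Rahul: 14·1 + 11·4 + 23·1 + 26·1 + 32·4 = 235
Noah: 14·2 + 11·1 + 23·6 + 26·3 + 32·1 = 287
Lena: 14·6 + 11·5 + 23·5 + 26·2 + 32·3 = 402
Ivan has the highest Borda score (486).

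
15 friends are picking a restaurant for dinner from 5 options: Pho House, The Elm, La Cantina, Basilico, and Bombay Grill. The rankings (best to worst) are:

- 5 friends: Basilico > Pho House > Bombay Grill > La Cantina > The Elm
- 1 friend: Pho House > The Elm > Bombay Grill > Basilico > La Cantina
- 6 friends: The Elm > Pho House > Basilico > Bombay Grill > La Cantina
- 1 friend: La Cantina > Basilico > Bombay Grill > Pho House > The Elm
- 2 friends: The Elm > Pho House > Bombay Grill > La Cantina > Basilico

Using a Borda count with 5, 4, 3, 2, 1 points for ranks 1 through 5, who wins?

Pho House: 5·4 + 1·5 + 6·4 + 1·2 + 2·4 = 59
The Elm: 5·1 + 1·4 + 6·5 + 1·1 + 2·5 = 50
La Cantina: 5·2 + 1·1 + 6·1 + 1·5 + 2·2 = 26
Basilico: 5·5 + 1·2 + 6·3 + 1·4 + 2·1 = 51
Bombay Grill: 5·3 + 1·3 + 6·2 + 1·3 + 2·3 = 39
Pho House has the highest Borda score (59).

Pho House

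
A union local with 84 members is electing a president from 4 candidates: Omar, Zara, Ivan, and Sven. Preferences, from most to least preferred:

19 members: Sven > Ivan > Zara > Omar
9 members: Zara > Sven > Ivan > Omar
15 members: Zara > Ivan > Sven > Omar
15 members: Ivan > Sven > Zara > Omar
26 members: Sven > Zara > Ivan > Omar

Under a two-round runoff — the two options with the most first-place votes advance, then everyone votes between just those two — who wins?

Round 1 first-place votes: Omar 0, Zara 24, Ivan 15, Sven 45.
Sven and Zara advance.
Runoff: Sven is preferred to Zara by 60 voters; Zara by 24.
Sven wins the runoff.

Sven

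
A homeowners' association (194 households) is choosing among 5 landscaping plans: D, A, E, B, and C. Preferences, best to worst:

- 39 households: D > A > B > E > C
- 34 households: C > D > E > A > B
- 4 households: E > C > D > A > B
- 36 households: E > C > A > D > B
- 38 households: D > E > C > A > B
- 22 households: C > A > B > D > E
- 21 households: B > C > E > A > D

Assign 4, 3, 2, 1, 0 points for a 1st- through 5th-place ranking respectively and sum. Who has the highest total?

C

D: 39·4 + 34·3 + 4·2 + 36·1 + 38·4 + 22·1 + 21·0 = 476
A: 39·3 + 34·1 + 4·1 + 36·2 + 38·1 + 22·3 + 21·1 = 352
E: 39·1 + 34·2 + 4·4 + 36·4 + 38·3 + 22·0 + 21·2 = 423
B: 39·2 + 34·0 + 4·0 + 36·0 + 38·0 + 22·2 + 21·4 = 206
C: 39·0 + 34·4 + 4·3 + 36·3 + 38·2 + 22·4 + 21·3 = 483
C has the highest Borda score (483).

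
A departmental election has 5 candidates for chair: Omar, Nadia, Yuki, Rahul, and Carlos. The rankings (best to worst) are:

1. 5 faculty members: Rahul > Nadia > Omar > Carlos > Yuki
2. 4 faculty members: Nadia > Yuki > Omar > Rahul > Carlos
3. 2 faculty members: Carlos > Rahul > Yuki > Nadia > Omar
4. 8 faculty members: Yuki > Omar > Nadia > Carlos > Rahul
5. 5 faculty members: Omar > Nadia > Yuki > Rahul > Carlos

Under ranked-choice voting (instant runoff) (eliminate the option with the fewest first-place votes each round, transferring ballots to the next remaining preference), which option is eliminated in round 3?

Omar

Round 1: Omar 5, Nadia 4, Yuki 8, Rahul 5, Carlos 2. Eliminate Carlos.
Round 2: Omar 5, Nadia 4, Yuki 8, Rahul 7. Eliminate Nadia.
Round 3: Omar 5, Yuki 12, Rahul 7. Eliminate Omar.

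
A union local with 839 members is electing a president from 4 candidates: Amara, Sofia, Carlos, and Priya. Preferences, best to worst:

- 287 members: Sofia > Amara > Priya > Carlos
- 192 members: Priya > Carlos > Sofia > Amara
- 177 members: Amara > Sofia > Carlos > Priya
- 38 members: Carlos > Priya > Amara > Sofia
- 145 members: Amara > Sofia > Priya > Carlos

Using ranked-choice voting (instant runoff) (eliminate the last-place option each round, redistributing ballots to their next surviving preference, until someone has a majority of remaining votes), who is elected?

Sofia

Round 1: Amara 322, Sofia 287, Carlos 38, Priya 192. Eliminate Carlos.
Round 2: Amara 322, Sofia 287, Priya 230. Eliminate Priya.
Round 3: Amara 360, Sofia 479. Sofia has a majority.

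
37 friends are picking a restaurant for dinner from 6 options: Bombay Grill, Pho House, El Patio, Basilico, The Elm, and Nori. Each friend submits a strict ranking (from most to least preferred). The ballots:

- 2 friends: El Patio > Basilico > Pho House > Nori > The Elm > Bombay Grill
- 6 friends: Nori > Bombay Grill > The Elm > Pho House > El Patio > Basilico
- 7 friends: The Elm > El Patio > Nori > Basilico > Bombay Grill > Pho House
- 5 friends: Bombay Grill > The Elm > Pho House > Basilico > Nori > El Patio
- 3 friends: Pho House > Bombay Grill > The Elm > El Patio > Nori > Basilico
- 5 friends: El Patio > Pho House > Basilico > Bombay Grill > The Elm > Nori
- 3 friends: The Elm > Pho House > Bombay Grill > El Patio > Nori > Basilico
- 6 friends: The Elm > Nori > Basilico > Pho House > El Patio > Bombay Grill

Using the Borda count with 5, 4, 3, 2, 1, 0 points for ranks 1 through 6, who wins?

Bombay Grill: 2·0 + 6·4 + 7·1 + 5·5 + 3·4 + 5·2 + 3·3 + 6·0 = 87
Pho House: 2·3 + 6·2 + 7·0 + 5·3 + 3·5 + 5·4 + 3·4 + 6·2 = 92
El Patio: 2·5 + 6·1 + 7·4 + 5·0 + 3·2 + 5·5 + 3·2 + 6·1 = 87
Basilico: 2·4 + 6·0 + 7·2 + 5·2 + 3·0 + 5·3 + 3·0 + 6·3 = 65
The Elm: 2·1 + 6·3 + 7·5 + 5·4 + 3·3 + 5·1 + 3·5 + 6·5 = 134
Nori: 2·2 + 6·5 + 7·3 + 5·1 + 3·1 + 5·0 + 3·1 + 6·4 = 90
The Elm has the highest Borda score (134).

The Elm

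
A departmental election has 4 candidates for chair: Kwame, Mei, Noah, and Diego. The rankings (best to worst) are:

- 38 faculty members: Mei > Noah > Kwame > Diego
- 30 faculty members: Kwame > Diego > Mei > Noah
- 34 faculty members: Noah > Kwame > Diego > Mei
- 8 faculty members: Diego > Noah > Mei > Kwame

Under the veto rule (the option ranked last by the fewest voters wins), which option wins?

Kwame

Last-place votes: Kwame 8, Mei 34, Noah 30, Diego 38.
Kwame is ranked last by the fewest voters, so Kwame wins.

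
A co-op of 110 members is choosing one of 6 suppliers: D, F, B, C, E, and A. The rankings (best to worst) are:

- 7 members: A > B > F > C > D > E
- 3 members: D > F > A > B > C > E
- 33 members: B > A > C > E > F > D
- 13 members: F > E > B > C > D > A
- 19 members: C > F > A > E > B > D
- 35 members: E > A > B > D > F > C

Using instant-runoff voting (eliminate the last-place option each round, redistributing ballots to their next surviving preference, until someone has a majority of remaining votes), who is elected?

E

Round 1: D 3, F 13, B 33, C 19, E 35, A 7. Eliminate D.
Round 2: F 16, B 33, C 19, E 35, A 7. Eliminate A.
Round 3: F 16, B 40, C 19, E 35. Eliminate F.
Round 4: B 43, C 19, E 48. Eliminate C.
Round 5: B 43, E 67. E has a majority.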